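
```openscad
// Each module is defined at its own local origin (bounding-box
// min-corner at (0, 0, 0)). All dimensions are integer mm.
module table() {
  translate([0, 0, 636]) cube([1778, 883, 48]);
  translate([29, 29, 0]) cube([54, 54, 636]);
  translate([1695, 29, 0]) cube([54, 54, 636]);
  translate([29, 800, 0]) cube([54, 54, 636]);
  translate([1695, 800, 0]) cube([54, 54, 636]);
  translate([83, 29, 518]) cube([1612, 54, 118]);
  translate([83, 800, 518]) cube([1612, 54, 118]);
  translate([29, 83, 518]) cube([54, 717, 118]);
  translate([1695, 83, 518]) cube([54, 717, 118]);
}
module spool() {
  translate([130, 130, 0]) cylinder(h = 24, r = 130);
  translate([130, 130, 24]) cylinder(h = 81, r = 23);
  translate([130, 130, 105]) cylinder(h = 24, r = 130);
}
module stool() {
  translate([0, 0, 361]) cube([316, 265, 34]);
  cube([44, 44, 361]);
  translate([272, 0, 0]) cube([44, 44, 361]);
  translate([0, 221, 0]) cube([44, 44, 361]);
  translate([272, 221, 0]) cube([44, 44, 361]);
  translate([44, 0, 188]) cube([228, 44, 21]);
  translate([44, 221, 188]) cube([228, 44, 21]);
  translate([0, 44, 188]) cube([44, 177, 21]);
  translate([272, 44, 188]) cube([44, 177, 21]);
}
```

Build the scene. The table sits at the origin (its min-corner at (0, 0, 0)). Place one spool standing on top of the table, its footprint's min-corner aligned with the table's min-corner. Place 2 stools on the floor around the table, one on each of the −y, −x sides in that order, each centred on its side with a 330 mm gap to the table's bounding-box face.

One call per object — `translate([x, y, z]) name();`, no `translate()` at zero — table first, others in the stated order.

table();
translate([0, 0, 684]) spool();
translate([731, -595, 0]) stool();
translate([-646, 309, 0]) stool();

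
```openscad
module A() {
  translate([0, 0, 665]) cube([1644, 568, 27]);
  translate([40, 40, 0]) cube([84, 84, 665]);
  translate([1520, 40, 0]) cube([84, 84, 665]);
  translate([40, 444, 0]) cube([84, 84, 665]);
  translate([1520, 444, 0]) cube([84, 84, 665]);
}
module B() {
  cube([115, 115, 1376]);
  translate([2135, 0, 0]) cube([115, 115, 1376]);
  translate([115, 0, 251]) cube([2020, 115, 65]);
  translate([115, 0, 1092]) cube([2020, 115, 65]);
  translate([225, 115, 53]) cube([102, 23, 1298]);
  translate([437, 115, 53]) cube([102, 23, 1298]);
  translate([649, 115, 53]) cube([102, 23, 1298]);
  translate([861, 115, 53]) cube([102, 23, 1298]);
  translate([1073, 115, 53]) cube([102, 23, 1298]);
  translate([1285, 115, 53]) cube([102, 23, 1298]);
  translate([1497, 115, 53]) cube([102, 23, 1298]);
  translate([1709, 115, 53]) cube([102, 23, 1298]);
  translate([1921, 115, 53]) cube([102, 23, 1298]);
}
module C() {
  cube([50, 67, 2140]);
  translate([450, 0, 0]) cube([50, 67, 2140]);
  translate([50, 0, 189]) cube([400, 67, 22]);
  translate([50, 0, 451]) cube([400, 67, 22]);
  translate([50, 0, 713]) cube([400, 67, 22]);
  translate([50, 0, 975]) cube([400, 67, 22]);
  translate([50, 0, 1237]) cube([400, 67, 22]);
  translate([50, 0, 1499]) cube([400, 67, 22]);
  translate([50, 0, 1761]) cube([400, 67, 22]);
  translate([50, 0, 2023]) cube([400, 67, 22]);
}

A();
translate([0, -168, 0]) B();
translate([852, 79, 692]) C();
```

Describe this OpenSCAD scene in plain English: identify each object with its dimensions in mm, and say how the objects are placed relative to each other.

A is a rectangular dining table. The top is 1644×568×27 mm with its upper surface at z = 692 mm. It stands on four 84×84 mm square legs, each inset 40 mm from the nearest pair of top edges, running from the floor to the underside of the top.

B is a fence section. Two 115×115 mm posts, 1376 mm tall, stand on the floor with a clear span of 2020 mm between their inner faces. Two horizontal rails of 115×65 mm section span the gap between the posts with their undersides at z = 251 mm and z = 1092 mm, flush with the posts' −y face. 9 pickets, each 102 mm wide, 23 mm thick and 1298 mm tall, are fixed to the +y face of the rails with their bottoms at z = 53 mm, evenly spaced across the span with equal gaps (rounded down to the nearest mm) at the −x end and between each pair — any rounding remainder accumulates at the +x end.

C is a wooden ladder with two side rails of 50×67 mm section and 2140 mm height, set 500 mm apart overall. Between them run 8 rectangular rungs (67 mm deep, 22 mm thick), front faces flush with the rails' −y face. The bottom of the first rung is 189 mm above the floor and each subsequent rung is 262 mm higher than the one below.

The fence section is on the floor beside the table on its −y side. The ladder is on top of the table.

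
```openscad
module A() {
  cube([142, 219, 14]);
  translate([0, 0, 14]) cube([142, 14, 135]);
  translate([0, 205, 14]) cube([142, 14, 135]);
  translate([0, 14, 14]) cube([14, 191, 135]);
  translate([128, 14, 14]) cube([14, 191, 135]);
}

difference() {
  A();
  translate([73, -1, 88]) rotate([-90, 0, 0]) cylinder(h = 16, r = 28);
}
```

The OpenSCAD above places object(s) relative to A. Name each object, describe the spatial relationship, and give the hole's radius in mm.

A is an open box. The open box has a circular hole through its front wall. The hole's radius is 28 mm.

The subtracted cylinder has r = 28 mm.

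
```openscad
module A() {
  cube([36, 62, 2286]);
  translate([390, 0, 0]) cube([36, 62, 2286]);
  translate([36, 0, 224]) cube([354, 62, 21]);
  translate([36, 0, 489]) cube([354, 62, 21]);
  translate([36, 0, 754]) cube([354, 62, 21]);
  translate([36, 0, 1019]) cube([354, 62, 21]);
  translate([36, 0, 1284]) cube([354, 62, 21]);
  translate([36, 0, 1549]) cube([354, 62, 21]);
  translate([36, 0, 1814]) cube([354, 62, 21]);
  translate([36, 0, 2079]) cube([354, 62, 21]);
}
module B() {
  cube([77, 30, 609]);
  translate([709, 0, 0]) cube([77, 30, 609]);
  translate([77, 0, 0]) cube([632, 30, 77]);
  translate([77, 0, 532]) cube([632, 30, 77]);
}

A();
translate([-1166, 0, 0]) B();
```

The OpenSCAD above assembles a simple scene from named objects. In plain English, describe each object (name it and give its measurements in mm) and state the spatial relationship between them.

A is a wooden ladder with two side rails of 36×62 mm section and 2286 mm height, set 426 mm apart overall. Between them run 8 rectangular rungs (62 mm deep, 21 mm thick), front faces flush with the rails' −y face. The bottom of the first rung is 224 mm above the floor and each subsequent rung is 265 mm higher than the one below.

B is a rectangular picture frame lying in the x–z plane (depth along y). The opening is 632 mm wide (x) by 455 mm tall (z), surrounded by a border 77 mm wide on all four sides. The frame is 30 mm deep and is made of two full-height vertical stiles with two horizontal rails fitted between them.

The picture frame is on the floor beside the ladder on its −x side.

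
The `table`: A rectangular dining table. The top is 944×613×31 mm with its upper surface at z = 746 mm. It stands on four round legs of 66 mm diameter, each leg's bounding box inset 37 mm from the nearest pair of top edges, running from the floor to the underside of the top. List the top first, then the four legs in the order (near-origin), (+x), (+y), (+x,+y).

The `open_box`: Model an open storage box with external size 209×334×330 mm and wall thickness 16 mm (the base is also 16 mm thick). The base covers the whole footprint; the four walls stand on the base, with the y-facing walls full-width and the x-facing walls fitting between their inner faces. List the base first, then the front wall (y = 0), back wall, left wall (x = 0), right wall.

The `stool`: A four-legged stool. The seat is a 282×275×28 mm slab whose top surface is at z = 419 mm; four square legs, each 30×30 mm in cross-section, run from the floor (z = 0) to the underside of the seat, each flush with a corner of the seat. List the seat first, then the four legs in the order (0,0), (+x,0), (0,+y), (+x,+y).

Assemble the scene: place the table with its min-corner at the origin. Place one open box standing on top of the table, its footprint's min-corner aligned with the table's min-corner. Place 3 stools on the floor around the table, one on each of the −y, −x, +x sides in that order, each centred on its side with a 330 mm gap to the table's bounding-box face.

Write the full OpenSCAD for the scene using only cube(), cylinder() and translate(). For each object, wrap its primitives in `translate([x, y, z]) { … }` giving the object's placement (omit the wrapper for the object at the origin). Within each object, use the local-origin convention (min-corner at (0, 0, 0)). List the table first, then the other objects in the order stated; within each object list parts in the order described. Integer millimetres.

translate([0, 0, 715]) cube([944, 613, 31]);
translate([70, 70, 0]) cylinder(h = 715, r = 33);
translate([874, 70, 0]) cylinder(h = 715, r = 33);
translate([70, 543, 0]) cylinder(h = 715, r = 33);
translate([874, 543, 0]) cylinder(h = 715, r = 33);
translate([0, 0, 746]) {
  cube([209, 334, 16]);
  translate([0, 0, 16]) cube([209, 16, 314]);
  translate([0, 318, 16]) cube([209, 16, 314]);
  translate([0, 16, 16]) cube([16, 302, 314]);
  translate([193, 16, 16]) cube([16, 302, 314]);
}
translate([331, -605, 0]) {
  translate([0, 0, 391]) cube([282, 275, 28]);
  cube([30, 30, 391]);
  translate([252, 0, 0]) cube([30, 30, 391]);
  translate([0, 245, 0]) cube([30, 30, 391]);
  translate([252, 245, 0]) cube([30, 30, 391]);
}
translate([-612, 169, 0]) {
  translate([0, 0, 391]) cube([282, 275, 28]);
  cube([30, 30, 391]);
  translate([252, 0, 0]) cube([30, 30, 391]);
  translate([0, 245, 0]) cube([30, 30, 391]);
  translate([252, 245, 0]) cube([30, 30, 391]);
}
translate([1274, 169, 0]) {
  translate([0, 0, 391]) cube([282, 275, 28]);
  cube([30, 30, 391]);
  translate([252, 0, 0]) cube([30, 30, 391]);
  translate([0, 245, 0]) cube([30, 30, 391]);
  translate([252, 245, 0]) cube([30, 30, 391]);
}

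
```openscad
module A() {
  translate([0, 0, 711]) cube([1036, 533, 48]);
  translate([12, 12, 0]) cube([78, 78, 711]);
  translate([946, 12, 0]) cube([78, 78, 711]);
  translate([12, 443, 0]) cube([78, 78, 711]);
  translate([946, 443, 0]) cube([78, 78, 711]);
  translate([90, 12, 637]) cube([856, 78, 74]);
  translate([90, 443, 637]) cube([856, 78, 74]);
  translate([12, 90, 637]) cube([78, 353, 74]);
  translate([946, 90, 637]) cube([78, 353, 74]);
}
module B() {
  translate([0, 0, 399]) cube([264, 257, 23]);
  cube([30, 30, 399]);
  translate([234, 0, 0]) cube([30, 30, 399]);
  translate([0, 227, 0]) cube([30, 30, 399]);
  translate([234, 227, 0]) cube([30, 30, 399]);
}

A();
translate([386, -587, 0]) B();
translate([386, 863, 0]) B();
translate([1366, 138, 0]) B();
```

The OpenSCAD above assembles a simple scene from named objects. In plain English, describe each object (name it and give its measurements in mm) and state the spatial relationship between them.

A is a table with a 1036×533 mm rectangular top, 48 mm thick, top surface at z = 759 mm, supported by four 78×78 mm square legs, each inset 12 mm from the nearest pair of top edges, running from the floor. Four apron rails, 78 mm thick and 74 mm tall, run between adjacent legs with their top edges flush with the underside of the top and their outer faces flush with the legs' outer faces.

B is a four-legged stool. The seat is 264×257 mm, 23 mm thick, top at z = 422 mm. It stands on four square legs, each 30×30 mm in cross-section, from z = 0 to the seat underside, each flush with a corner of the seat.

Three stools sit around the table at the −y, +y, +x sides.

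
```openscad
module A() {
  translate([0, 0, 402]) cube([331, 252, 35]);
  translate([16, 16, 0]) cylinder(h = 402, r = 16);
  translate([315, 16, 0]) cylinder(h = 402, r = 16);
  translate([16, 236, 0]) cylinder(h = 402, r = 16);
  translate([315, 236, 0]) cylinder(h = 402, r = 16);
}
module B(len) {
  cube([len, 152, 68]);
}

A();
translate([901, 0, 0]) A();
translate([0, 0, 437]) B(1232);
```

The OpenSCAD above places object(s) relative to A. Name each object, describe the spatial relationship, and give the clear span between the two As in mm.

Second stool starts at x = 901; first ends at x = 331; clear span = 901 − 331 = 570 mm.

A is a stool. B is a beam. A beam spans the tops of two stools. The clear span between the two stools is 570 mm.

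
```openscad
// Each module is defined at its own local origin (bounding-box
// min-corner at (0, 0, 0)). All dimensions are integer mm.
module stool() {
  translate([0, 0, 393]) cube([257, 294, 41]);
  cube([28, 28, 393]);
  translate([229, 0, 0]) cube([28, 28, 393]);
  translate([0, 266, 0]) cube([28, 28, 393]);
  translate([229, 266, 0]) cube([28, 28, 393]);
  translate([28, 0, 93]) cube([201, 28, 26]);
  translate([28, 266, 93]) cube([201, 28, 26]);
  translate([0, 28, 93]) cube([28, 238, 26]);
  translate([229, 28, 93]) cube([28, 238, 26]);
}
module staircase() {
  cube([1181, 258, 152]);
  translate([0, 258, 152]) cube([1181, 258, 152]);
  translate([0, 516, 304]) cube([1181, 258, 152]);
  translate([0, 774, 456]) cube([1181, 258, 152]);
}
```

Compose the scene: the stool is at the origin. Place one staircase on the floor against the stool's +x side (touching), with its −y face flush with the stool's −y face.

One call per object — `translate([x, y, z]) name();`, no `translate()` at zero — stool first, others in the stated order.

stool();
translate([257, 0, 0]) staircase();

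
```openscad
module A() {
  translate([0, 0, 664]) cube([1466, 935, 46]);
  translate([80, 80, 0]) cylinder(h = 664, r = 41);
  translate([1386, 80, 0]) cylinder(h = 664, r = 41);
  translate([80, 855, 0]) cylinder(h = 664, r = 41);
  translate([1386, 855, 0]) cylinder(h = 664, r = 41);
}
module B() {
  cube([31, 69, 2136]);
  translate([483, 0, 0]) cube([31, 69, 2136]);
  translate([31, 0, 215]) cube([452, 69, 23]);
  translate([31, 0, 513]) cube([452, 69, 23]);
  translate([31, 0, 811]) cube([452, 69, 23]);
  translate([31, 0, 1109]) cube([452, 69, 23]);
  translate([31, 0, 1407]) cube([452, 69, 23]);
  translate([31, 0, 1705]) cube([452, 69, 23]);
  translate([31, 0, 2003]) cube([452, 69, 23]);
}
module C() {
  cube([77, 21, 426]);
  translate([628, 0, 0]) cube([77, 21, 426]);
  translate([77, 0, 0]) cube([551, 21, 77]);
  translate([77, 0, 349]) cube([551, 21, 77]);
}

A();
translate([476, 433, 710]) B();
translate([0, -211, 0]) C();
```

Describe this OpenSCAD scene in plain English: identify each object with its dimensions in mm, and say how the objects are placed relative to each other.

A is a table: top 1466 mm (x) × 935 mm (y), 46 mm thick, upper face at z = 710 mm, on four round legs of 82 mm diameter, each leg's bounding box inset 39 mm from the nearest pair of top edges, running from z = 0 to the bottom of the top.

B is a straight ladder. Two 31×69 mm vertical rails, 2136 mm tall, stand 514 mm apart (outside-to-outside) with their front faces coplanar on the −y side. 7 rungs, each 69 mm deep and 23 mm tall, span between the inner faces of the rails, front faces flush with the rails. The lowest rung's underside is at z = 215 mm and rungs are spaced 298 mm apart (underside to underside).

C is a picture frame with a 551×272 mm rectangular opening (x by z) and a uniform 77 mm border on every side. Frame depth is 21 mm along y. It is built from two vertical stiles running the full outside height and two horizontal rails spanning the gap between the stiles.

The ladder is on top of the table, centred. The picture frame is on the floor beside the table on its −y side.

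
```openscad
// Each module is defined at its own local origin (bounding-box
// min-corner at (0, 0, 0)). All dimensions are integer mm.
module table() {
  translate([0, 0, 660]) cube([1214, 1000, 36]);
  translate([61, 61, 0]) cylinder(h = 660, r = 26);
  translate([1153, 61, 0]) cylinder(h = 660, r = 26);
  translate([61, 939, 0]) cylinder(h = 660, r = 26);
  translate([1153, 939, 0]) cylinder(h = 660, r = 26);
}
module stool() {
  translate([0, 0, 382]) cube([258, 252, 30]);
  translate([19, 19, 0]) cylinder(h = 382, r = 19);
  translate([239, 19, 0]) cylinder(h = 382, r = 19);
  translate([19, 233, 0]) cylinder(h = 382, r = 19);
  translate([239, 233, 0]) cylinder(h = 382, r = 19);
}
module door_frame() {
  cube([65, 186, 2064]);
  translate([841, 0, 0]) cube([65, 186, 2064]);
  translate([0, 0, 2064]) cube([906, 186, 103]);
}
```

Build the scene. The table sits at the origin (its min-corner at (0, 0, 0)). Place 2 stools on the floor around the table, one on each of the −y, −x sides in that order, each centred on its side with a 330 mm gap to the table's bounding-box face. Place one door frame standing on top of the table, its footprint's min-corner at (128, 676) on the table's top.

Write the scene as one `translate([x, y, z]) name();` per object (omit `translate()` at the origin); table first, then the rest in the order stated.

table();
translate([478, -582, 0]) stool();
translate([-588, 374, 0]) stool();
translate([128, 676, 696]) door_frame();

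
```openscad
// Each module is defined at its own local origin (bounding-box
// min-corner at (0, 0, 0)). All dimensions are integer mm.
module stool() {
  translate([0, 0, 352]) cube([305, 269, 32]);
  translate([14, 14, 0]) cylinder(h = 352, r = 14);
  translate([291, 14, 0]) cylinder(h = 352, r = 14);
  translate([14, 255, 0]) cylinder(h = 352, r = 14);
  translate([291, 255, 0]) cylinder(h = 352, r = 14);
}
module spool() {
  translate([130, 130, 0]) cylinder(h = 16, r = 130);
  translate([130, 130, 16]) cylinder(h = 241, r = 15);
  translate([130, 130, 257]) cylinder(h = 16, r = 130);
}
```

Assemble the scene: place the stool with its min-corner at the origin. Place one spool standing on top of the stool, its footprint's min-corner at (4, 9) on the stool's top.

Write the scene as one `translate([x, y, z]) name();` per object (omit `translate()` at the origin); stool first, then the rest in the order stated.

stool();
translate([4, 9, 384]) spool();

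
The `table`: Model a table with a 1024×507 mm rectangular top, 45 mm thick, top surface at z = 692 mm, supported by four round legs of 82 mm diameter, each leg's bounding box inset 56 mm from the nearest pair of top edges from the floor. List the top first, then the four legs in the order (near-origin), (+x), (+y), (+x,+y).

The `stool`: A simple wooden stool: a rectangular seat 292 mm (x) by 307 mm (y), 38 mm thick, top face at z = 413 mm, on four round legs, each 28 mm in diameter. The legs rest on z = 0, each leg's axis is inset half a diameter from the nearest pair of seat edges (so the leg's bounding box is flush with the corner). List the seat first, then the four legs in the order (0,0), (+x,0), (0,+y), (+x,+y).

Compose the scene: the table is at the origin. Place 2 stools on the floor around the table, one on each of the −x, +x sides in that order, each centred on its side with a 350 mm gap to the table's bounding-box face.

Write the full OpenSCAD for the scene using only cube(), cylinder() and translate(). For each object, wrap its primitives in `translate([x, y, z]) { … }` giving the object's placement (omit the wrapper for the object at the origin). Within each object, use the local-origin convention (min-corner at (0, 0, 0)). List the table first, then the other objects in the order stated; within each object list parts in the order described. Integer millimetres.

translate([0, 0, 647]) cube([1024, 507, 45]);
translate([97, 97, 0]) cylinder(h = 647, r = 41);
translate([927, 97, 0]) cylinder(h = 647, r = 41);
translate([97, 410, 0]) cylinder(h = 647, r = 41);
translate([927, 410, 0]) cylinder(h = 647, r = 41);
translate([-642, 100, 0]) {
  translate([0, 0, 375]) cube([292, 307, 38]);
  translate([14, 14, 0]) cylinder(h = 375, r = 14);
  translate([278, 14, 0]) cylinder(h = 375, r = 14);
  translate([14, 293, 0]) cylinder(h = 375, r = 14);
  translate([278, 293, 0]) cylinder(h = 375, r = 14);
}
translate([1374, 100, 0]) {
  translate([0, 0, 375]) cube([292, 307, 38]);
  translate([14, 14, 0]) cylinder(h = 375, r = 14);
  translate([278, 14, 0]) cylinder(h = 375, r = 14);
  translate([14, 293, 0]) cylinder(h = 375, r = 14);
  translate([278, 293, 0]) cylinder(h = 375, r = 14);
}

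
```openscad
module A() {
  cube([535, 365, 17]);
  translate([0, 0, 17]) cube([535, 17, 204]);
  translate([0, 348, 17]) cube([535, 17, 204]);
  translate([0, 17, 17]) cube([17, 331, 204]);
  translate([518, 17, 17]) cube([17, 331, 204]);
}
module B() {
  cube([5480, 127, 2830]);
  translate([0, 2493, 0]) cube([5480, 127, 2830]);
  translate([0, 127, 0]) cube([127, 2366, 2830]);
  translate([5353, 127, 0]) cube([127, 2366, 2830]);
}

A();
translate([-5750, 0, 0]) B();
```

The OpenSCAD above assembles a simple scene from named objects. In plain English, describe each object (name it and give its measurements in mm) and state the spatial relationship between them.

A is an open-topped rectangular box: outside dimensions 535×365×221 mm, with a uniform wall and base thickness of 17 mm. The base is a full 535×365 slab on the floor; four walls sit on top of the base. The front and back walls (the −y and +y sides) span the full width; the two side walls fit between them.

B is the wall frame of a small rectangular building: four walls, each 2830 mm tall and 127 mm thick, enclosing a footprint 5480 mm (x) by 2620 mm (y) outside-to-outside, with no floor or roof. The front and back walls (the −y and +y sides) span the full width; the two side walls fit between them.

The house frame is on the floor beside the open box on its −x side.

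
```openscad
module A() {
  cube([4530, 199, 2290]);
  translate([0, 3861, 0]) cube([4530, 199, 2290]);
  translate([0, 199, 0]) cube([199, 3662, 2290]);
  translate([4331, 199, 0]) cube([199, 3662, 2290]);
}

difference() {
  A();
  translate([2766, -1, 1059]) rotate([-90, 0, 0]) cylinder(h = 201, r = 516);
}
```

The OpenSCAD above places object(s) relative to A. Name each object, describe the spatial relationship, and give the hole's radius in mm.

A is a house frame. The house frame has a circular hole through its front wall. The hole's radius is 516 mm.

The subtracted cylinder has r = 516 mm.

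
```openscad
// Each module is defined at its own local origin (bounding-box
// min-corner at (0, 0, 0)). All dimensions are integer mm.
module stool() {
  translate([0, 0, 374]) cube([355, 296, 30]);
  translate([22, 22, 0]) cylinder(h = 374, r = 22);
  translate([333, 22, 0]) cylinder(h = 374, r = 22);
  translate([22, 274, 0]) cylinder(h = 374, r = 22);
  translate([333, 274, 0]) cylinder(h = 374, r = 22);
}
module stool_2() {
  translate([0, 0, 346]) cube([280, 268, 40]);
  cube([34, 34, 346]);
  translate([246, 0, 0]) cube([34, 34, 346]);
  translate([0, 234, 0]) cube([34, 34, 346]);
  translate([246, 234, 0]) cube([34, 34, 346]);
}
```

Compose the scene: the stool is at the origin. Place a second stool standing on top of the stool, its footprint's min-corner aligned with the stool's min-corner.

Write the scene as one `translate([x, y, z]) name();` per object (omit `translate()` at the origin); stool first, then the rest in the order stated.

stool();
translate([0, 0, 404]) stool_2();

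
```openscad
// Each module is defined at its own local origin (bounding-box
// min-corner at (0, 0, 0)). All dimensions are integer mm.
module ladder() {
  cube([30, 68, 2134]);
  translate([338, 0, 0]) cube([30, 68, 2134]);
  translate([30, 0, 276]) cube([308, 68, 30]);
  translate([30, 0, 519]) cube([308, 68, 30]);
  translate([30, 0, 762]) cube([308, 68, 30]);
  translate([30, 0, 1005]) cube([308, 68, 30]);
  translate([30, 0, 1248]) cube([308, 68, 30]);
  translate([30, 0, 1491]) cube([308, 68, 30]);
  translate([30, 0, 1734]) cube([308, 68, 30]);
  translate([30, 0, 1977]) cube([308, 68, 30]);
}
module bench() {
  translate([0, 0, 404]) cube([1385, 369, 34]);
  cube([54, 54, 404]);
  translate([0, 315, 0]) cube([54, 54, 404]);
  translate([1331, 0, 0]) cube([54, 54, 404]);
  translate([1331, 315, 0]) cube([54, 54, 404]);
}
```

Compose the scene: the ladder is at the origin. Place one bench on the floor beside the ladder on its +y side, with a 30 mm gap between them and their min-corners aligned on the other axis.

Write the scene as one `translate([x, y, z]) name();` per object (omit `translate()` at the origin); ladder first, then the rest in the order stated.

ladder();
translate([0, 98, 0]) bench();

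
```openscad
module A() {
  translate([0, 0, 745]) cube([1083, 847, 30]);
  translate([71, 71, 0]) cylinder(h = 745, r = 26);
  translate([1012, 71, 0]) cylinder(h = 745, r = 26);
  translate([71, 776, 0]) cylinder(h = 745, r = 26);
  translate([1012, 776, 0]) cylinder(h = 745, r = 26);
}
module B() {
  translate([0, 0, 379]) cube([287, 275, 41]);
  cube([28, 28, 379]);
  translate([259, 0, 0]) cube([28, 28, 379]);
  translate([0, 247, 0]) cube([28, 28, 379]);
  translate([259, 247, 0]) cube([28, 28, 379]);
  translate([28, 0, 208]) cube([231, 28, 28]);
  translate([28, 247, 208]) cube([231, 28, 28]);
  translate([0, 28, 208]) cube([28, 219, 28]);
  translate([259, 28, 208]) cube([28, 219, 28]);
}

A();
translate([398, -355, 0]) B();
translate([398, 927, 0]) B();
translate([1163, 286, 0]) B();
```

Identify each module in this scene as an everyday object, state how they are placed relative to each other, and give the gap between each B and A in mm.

Each stool's nearest face is 80 mm from the table's bounding box.

A is a table. B is a stool. Three stools sit around the table at the −y, +y, +x sides. The gap between each stool and the table is 80 mm.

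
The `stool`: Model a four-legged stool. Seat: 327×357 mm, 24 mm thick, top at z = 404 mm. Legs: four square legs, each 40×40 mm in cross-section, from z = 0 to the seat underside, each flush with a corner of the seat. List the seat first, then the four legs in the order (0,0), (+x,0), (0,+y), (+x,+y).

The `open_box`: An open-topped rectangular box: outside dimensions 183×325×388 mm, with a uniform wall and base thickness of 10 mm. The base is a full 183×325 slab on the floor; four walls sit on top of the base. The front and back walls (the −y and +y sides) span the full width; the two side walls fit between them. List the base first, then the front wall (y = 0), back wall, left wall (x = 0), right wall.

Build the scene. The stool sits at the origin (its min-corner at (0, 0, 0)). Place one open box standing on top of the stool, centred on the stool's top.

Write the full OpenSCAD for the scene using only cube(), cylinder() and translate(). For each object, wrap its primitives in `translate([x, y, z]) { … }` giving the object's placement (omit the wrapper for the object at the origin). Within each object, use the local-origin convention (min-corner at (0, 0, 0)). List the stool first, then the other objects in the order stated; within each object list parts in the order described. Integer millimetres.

translate([0, 0, 380]) cube([327, 357, 24]);
cube([40, 40, 380]);
translate([287, 0, 0]) cube([40, 40, 380]);
translate([0, 317, 0]) cube([40, 40, 380]);
translate([287, 317, 0]) cube([40, 40, 380]);
translate([72, 16, 404]) {
  cube([183, 325, 10]);
  translate([0, 0, 10]) cube([183, 10, 378]);
  translate([0, 315, 10]) cube([183, 10, 378]);
  translate([0, 10, 10]) cube([10, 305, 378]);
  translate([173, 10, 10]) cube([10, 305, 378]);
}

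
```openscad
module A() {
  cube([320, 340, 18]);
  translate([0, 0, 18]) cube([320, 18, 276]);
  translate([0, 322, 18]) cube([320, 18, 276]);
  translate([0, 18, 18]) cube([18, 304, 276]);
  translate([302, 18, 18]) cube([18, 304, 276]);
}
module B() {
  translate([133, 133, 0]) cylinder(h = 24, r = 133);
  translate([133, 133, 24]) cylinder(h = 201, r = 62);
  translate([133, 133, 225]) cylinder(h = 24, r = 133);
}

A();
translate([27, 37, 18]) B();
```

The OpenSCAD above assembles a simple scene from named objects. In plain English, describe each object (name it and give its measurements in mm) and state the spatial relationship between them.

A is an open-topped rectangular box: outside dimensions 320×340×294 mm, with a uniform wall and base thickness of 18 mm. The base is a full 320×340 slab on the floor; four walls sit on top of the base. The front and back walls (the −y and +y sides) span the full width; the two side walls fit between them.

B is a spool: two coaxial disc flanges of radius 133 mm and thickness 24 mm, joined by a core cylinder of radius 62 mm and height 201 mm. The lower flange rests on z = 0 and the three cylinders share a vertical axis.

The spool sits inside the open box, centred.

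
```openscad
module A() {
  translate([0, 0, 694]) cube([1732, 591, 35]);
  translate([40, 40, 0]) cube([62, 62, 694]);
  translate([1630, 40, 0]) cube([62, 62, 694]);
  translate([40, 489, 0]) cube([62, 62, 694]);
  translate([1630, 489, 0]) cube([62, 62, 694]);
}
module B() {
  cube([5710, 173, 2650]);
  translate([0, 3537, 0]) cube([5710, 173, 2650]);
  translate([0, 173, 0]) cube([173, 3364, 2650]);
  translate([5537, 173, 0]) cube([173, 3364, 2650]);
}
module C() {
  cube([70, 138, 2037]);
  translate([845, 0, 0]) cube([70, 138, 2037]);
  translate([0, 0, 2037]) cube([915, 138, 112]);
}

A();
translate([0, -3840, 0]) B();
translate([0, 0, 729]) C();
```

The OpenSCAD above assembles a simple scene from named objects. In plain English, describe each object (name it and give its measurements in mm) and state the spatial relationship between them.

A is a table with a 1732×591 mm rectangular top, 35 mm thick, top surface at z = 729 mm, supported by four 62×62 mm square legs, each inset 40 mm from the nearest pair of top edges, running from the floor.

B is the wall frame of a small rectangular building: four walls, each 2650 mm tall and 173 mm thick, enclosing a footprint 5710 mm (x) by 3710 mm (y) outside-to-outside, with no floor or roof. The front and back walls (the −y and +y sides) span the full width; the two side walls fit between them.

C is a door frame. The clear opening is 775 mm wide and 2037 mm high. Two 70 mm wide jambs, 138 mm deep, stand either side of the opening from the floor to the top of the opening. A 112 mm thick head sits across the top of both jambs, spanning the full outside width of the frame.

The house frame is on the floor beside the table on its −y side. The door frame is on top of the table.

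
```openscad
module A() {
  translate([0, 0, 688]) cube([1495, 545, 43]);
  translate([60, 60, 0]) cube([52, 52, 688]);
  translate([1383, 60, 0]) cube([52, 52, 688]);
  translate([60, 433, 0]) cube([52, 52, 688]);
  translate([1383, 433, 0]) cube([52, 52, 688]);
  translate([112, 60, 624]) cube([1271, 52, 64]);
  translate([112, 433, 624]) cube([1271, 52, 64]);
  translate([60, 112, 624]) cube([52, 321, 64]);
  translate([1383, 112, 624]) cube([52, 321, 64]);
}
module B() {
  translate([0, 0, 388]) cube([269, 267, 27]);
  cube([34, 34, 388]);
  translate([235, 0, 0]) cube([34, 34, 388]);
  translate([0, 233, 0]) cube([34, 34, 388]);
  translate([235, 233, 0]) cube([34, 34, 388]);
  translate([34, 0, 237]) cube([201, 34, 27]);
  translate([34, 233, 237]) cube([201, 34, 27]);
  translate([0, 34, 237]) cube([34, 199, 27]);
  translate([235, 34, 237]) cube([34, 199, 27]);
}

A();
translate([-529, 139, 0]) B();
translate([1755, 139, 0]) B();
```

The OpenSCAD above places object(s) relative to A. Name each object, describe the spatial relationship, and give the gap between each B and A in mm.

Each stool's nearest face is 260 mm from the table's bounding box.

A is a table. B is a stool. Two stools sit around the table at the −x, +x sides. The gap between each stool and the table is 260 mm.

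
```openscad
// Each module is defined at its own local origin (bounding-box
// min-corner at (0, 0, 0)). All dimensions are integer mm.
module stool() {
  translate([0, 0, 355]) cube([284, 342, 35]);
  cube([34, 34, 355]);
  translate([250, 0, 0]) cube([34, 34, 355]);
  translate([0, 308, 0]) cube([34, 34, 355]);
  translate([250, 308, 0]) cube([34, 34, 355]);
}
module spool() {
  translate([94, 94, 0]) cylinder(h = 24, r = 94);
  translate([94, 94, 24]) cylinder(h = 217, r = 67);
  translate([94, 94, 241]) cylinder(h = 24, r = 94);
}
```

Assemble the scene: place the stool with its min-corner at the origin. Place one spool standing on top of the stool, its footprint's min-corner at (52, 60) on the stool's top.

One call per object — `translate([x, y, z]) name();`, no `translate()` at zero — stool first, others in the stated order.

stool();
translate([52, 60, 390]) spool();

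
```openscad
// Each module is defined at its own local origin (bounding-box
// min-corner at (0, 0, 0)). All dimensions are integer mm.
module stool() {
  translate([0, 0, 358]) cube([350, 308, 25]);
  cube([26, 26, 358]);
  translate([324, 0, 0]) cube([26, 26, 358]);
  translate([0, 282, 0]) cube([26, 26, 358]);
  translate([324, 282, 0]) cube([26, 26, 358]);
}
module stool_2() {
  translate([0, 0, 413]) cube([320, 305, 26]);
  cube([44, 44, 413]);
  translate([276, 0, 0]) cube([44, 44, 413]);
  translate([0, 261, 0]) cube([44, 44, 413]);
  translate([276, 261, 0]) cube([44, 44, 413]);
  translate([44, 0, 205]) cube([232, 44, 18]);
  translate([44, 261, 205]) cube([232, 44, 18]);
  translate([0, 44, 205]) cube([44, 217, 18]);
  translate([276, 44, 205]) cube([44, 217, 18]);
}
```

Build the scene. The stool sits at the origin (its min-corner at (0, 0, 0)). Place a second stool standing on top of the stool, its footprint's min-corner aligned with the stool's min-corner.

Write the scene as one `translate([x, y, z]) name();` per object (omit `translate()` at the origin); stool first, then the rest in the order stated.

stool();
translate([0, 0, 383]) stool_2();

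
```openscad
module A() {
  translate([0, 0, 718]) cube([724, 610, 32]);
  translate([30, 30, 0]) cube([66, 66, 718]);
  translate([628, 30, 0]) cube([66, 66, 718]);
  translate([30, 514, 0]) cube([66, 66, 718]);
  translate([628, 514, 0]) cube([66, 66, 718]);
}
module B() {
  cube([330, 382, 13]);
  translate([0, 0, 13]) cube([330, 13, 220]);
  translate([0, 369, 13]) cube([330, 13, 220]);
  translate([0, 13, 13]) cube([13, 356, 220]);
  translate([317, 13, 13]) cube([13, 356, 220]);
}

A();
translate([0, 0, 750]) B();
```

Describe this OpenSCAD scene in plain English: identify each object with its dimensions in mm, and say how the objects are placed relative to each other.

A is a rectangular dining table. The top is 724×610×32 mm with its upper surface at z = 750 mm. It stands on four 66×66 mm square legs, each inset 30 mm from the nearest pair of top edges, running from the floor to the underside of the top.

B is an open storage box with external size 330×382×233 mm and wall thickness 13 mm (the base is also 13 mm thick). The base covers the whole footprint; the four walls stand on the base, with the y-facing walls full-width and the x-facing walls fitting between their inner faces.

The open box is on top of the table.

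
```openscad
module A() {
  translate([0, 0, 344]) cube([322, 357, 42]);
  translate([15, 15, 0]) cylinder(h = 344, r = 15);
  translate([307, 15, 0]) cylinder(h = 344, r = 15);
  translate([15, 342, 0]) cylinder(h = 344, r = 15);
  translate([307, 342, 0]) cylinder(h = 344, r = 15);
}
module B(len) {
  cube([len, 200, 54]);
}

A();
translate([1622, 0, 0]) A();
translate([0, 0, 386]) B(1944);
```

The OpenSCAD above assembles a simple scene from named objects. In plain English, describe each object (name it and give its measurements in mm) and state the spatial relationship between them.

A is a four-legged stool. The seat is a 322×357×42 mm slab whose top surface is at z = 386 mm; four round legs, each 30 mm in diameter, run from the floor (z = 0) to the underside of the seat, each leg's axis is inset half a diameter from the nearest pair of seat edges (so the leg's bounding box is flush with the corner).

B is a rectangular beam 1944 mm long (x), 200 mm deep (y), 54 mm thick (z).

The beam spans the tops of two stools placed 1300 mm apart, resting at z = 386 mm.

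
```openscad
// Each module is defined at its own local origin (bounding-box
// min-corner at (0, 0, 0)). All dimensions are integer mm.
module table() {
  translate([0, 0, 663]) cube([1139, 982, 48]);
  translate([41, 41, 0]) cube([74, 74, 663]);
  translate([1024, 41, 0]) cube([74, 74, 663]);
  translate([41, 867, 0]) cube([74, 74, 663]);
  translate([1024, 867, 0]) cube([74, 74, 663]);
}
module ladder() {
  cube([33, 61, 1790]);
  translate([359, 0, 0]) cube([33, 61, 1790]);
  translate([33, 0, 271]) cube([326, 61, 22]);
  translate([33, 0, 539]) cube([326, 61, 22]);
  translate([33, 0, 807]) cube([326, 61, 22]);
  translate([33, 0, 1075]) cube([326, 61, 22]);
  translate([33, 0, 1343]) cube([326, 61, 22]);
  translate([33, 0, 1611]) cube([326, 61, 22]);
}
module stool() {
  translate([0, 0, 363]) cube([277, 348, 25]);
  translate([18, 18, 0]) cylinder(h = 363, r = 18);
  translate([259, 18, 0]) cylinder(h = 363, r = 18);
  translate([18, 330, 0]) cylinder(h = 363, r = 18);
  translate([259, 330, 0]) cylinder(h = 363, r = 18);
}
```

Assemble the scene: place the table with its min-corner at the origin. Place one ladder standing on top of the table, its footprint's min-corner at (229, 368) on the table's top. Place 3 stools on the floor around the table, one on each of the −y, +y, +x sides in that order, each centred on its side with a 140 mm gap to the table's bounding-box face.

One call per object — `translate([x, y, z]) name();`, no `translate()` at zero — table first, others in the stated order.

table();
translate([229, 368, 711]) ladder();
translate([431, -488, 0]) stool();
translate([431, 1122, 0]) stool();
translate([1279, 317, 0]) stool();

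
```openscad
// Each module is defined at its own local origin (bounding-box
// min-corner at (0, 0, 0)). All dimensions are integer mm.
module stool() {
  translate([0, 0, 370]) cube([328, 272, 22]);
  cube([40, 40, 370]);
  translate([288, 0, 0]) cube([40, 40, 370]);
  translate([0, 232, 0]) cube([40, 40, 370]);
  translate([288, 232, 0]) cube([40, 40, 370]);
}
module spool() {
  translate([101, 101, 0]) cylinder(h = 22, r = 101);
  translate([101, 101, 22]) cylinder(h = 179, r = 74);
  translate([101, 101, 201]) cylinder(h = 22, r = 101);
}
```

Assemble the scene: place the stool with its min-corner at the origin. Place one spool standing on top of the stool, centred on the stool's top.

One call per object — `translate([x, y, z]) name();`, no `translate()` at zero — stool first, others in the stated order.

stool();
translate([63, 35, 392]) spool();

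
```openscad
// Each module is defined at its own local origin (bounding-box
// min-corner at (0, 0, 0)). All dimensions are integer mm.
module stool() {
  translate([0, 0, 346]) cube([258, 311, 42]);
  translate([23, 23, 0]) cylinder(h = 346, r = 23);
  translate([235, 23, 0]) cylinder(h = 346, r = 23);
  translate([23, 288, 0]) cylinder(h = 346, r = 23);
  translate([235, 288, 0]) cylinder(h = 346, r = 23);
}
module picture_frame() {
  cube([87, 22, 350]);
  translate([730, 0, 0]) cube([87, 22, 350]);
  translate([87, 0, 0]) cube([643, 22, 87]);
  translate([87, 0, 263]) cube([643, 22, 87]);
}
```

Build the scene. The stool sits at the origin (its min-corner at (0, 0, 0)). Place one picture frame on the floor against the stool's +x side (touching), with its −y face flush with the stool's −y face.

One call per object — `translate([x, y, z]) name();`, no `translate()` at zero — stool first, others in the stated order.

stool();
translate([258, 0, 0]) picture_frame();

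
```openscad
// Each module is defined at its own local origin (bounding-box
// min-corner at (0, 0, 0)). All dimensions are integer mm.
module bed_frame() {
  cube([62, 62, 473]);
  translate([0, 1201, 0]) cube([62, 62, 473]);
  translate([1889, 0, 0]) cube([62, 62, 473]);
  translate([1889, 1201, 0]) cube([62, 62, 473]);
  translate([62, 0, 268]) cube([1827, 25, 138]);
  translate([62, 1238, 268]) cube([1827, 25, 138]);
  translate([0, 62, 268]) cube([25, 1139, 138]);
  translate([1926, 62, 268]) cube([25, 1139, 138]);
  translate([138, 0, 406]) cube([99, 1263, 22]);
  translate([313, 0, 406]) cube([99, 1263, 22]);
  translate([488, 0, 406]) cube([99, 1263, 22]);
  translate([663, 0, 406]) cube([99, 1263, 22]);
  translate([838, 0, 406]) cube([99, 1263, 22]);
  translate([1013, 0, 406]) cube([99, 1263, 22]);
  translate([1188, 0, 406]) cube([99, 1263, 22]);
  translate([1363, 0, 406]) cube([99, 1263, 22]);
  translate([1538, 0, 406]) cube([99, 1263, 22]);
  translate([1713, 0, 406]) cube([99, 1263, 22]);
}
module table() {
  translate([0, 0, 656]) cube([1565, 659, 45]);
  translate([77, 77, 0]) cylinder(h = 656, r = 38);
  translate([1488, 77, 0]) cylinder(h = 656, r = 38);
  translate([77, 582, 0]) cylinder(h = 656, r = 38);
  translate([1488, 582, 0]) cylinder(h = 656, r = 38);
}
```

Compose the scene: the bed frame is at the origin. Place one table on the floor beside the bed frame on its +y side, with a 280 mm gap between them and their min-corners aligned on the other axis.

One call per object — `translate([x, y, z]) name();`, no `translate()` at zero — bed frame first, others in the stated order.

bed_frame();
translate([0, 1543, 0]) table();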